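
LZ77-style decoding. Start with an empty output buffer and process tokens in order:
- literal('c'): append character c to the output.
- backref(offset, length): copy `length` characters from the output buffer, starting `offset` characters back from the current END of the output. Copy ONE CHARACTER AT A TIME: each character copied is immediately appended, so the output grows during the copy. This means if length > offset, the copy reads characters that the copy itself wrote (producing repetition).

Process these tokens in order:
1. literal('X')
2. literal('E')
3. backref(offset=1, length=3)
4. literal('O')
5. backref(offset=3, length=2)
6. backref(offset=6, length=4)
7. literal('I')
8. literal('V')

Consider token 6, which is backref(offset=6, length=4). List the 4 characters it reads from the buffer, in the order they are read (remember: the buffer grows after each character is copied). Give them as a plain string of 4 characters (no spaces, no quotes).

Answer: EEEO

Derivation:
Token 1: literal('X'). Output: "X"
Token 2: literal('E'). Output: "XE"
Token 3: backref(off=1, len=3) (overlapping!). Copied 'EEE' from pos 1. Output: "XEEEE"
Token 4: literal('O'). Output: "XEEEEO"
Token 5: backref(off=3, len=2). Copied 'EE' from pos 3. Output: "XEEEEOEE"
Token 6: backref(off=6, len=4). Buffer before: "XEEEEOEE" (len 8)
  byte 1: read out[2]='E', append. Buffer now: "XEEEEOEEE"
  byte 2: read out[3]='E', append. Buffer now: "XEEEEOEEEE"
  byte 3: read out[4]='E', append. Buffer now: "XEEEEOEEEEE"
  byte 4: read out[5]='O', append. Buffer now: "XEEEEOEEEEEO"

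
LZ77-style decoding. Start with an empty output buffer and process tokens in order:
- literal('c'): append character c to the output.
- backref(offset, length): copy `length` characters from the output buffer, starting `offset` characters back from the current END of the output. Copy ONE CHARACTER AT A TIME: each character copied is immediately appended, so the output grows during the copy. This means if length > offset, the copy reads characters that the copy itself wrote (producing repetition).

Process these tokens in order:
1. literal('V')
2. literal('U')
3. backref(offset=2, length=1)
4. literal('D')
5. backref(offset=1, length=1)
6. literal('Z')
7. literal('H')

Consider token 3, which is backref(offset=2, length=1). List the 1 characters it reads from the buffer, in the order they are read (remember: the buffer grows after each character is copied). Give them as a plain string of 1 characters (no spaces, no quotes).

Token 1: literal('V'). Output: "V"
Token 2: literal('U'). Output: "VU"
Token 3: backref(off=2, len=1). Buffer before: "VU" (len 2)
  byte 1: read out[0]='V', append. Buffer now: "VUV"

Answer: V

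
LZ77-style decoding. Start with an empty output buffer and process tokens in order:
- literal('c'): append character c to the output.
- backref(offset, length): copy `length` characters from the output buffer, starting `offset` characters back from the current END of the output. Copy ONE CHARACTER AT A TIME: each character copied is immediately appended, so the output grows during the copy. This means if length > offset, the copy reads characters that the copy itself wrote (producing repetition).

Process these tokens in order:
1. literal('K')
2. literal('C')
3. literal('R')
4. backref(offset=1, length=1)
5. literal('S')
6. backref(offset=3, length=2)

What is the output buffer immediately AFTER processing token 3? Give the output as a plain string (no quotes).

Token 1: literal('K'). Output: "K"
Token 2: literal('C'). Output: "KC"
Token 3: literal('R'). Output: "KCR"

Answer: KCR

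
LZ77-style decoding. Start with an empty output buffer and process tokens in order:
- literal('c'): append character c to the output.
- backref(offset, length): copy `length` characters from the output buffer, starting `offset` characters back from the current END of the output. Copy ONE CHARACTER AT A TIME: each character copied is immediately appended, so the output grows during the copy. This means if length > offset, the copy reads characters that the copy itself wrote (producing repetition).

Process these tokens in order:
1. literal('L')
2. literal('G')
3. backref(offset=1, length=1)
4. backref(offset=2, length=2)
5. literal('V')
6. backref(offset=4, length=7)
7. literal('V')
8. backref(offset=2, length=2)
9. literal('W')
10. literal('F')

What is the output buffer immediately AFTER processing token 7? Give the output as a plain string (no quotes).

Token 1: literal('L'). Output: "L"
Token 2: literal('G'). Output: "LG"
Token 3: backref(off=1, len=1). Copied 'G' from pos 1. Output: "LGG"
Token 4: backref(off=2, len=2). Copied 'GG' from pos 1. Output: "LGGGG"
Token 5: literal('V'). Output: "LGGGGV"
Token 6: backref(off=4, len=7) (overlapping!). Copied 'GGGVGGG' from pos 2. Output: "LGGGGVGGGVGGG"
Token 7: literal('V'). Output: "LGGGGVGGGVGGGV"

Answer: LGGGGVGGGVGGGV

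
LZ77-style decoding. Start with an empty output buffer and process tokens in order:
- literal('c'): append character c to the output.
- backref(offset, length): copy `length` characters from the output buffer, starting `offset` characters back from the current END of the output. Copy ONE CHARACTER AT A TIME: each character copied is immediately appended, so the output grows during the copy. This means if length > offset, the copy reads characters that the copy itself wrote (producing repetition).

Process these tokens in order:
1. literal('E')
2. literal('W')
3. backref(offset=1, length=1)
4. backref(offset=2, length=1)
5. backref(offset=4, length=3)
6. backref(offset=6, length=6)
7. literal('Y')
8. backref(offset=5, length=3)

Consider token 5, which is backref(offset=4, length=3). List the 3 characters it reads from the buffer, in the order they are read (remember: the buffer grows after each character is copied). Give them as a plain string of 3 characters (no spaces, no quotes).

Answer: EWW

Derivation:
Token 1: literal('E'). Output: "E"
Token 2: literal('W'). Output: "EW"
Token 3: backref(off=1, len=1). Copied 'W' from pos 1. Output: "EWW"
Token 4: backref(off=2, len=1). Copied 'W' from pos 1. Output: "EWWW"
Token 5: backref(off=4, len=3). Buffer before: "EWWW" (len 4)
  byte 1: read out[0]='E', append. Buffer now: "EWWWE"
  byte 2: read out[1]='W', append. Buffer now: "EWWWEW"
  byte 3: read out[2]='W', append. Buffer now: "EWWWEWW"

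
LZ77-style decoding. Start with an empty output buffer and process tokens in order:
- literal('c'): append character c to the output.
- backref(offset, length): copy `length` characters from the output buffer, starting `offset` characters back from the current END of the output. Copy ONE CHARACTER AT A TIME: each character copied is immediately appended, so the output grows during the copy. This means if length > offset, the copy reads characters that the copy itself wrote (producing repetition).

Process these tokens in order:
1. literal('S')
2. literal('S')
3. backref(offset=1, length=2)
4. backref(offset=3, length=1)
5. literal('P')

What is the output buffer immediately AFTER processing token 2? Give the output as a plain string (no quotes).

Answer: SS

Derivation:
Token 1: literal('S'). Output: "S"
Token 2: literal('S'). Output: "SS"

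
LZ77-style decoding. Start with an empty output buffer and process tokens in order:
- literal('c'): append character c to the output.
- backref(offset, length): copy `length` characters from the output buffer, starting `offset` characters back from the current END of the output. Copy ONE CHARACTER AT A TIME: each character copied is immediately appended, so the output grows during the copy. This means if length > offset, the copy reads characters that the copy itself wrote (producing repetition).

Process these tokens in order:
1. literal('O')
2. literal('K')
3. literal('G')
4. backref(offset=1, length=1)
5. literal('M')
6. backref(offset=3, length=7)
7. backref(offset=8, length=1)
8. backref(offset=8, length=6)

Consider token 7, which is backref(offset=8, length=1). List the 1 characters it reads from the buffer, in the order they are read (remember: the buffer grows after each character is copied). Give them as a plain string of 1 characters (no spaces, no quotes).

Answer: M

Derivation:
Token 1: literal('O'). Output: "O"
Token 2: literal('K'). Output: "OK"
Token 3: literal('G'). Output: "OKG"
Token 4: backref(off=1, len=1). Copied 'G' from pos 2. Output: "OKGG"
Token 5: literal('M'). Output: "OKGGM"
Token 6: backref(off=3, len=7) (overlapping!). Copied 'GGMGGMG' from pos 2. Output: "OKGGMGGMGGMG"
Token 7: backref(off=8, len=1). Buffer before: "OKGGMGGMGGMG" (len 12)
  byte 1: read out[4]='M', append. Buffer now: "OKGGMGGMGGMGM"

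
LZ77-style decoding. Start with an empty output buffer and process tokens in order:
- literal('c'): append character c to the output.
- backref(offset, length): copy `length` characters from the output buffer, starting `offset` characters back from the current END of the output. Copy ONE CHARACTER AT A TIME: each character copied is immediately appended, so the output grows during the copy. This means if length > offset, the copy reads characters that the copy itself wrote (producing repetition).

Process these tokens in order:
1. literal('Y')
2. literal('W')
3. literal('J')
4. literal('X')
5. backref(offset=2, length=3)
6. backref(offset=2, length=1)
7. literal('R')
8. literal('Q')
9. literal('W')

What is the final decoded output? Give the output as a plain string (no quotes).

Token 1: literal('Y'). Output: "Y"
Token 2: literal('W'). Output: "YW"
Token 3: literal('J'). Output: "YWJ"
Token 4: literal('X'). Output: "YWJX"
Token 5: backref(off=2, len=3) (overlapping!). Copied 'JXJ' from pos 2. Output: "YWJXJXJ"
Token 6: backref(off=2, len=1). Copied 'X' from pos 5. Output: "YWJXJXJX"
Token 7: literal('R'). Output: "YWJXJXJXR"
Token 8: literal('Q'). Output: "YWJXJXJXRQ"
Token 9: literal('W'). Output: "YWJXJXJXRQW"

Answer: YWJXJXJXRQW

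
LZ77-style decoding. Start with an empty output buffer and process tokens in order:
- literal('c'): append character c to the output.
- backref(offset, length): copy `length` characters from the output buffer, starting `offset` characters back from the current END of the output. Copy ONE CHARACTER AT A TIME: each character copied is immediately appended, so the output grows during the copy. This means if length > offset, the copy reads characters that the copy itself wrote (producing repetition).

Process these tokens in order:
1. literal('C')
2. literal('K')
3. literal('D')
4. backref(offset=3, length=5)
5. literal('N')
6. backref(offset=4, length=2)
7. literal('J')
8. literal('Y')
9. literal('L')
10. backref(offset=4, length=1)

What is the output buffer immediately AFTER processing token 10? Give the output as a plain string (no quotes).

Token 1: literal('C'). Output: "C"
Token 2: literal('K'). Output: "CK"
Token 3: literal('D'). Output: "CKD"
Token 4: backref(off=3, len=5) (overlapping!). Copied 'CKDCK' from pos 0. Output: "CKDCKDCK"
Token 5: literal('N'). Output: "CKDCKDCKN"
Token 6: backref(off=4, len=2). Copied 'DC' from pos 5. Output: "CKDCKDCKNDC"
Token 7: literal('J'). Output: "CKDCKDCKNDCJ"
Token 8: literal('Y'). Output: "CKDCKDCKNDCJY"
Token 9: literal('L'). Output: "CKDCKDCKNDCJYL"
Token 10: backref(off=4, len=1). Copied 'C' from pos 10. Output: "CKDCKDCKNDCJYLC"

Answer: CKDCKDCKNDCJYLC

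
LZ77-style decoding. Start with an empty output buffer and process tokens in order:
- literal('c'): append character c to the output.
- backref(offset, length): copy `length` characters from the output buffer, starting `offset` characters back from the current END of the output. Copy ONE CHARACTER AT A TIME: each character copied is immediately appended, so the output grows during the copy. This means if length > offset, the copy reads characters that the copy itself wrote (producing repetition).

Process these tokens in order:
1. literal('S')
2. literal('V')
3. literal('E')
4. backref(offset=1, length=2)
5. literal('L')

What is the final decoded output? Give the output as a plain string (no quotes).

Token 1: literal('S'). Output: "S"
Token 2: literal('V'). Output: "SV"
Token 3: literal('E'). Output: "SVE"
Token 4: backref(off=1, len=2) (overlapping!). Copied 'EE' from pos 2. Output: "SVEEE"
Token 5: literal('L'). Output: "SVEEEL"

Answer: SVEEEL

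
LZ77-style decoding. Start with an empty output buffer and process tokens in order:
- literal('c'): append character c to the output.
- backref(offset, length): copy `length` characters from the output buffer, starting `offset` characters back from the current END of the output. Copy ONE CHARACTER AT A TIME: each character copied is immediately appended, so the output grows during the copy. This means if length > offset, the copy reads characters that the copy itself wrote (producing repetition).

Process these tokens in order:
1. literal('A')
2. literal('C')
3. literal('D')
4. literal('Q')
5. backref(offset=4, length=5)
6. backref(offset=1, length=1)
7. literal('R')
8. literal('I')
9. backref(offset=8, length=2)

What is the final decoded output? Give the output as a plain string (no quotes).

Answer: ACDQACDQAARIAC

Derivation:
Token 1: literal('A'). Output: "A"
Token 2: literal('C'). Output: "AC"
Token 3: literal('D'). Output: "ACD"
Token 4: literal('Q'). Output: "ACDQ"
Token 5: backref(off=4, len=5) (overlapping!). Copied 'ACDQA' from pos 0. Output: "ACDQACDQA"
Token 6: backref(off=1, len=1). Copied 'A' from pos 8. Output: "ACDQACDQAA"
Token 7: literal('R'). Output: "ACDQACDQAAR"
Token 8: literal('I'). Output: "ACDQACDQAARI"
Token 9: backref(off=8, len=2). Copied 'AC' from pos 4. Output: "ACDQACDQAARIAC"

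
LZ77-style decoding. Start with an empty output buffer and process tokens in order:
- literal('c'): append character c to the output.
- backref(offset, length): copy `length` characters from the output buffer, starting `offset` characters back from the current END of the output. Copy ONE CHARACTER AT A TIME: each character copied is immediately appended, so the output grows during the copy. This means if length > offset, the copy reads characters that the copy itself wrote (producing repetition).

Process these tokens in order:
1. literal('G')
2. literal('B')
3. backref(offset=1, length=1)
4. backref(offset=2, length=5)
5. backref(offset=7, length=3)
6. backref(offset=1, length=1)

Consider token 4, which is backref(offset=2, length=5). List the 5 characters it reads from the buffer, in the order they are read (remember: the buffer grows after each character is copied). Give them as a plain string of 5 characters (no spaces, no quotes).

Token 1: literal('G'). Output: "G"
Token 2: literal('B'). Output: "GB"
Token 3: backref(off=1, len=1). Copied 'B' from pos 1. Output: "GBB"
Token 4: backref(off=2, len=5). Buffer before: "GBB" (len 3)
  byte 1: read out[1]='B', append. Buffer now: "GBBB"
  byte 2: read out[2]='B', append. Buffer now: "GBBBB"
  byte 3: read out[3]='B', append. Buffer now: "GBBBBB"
  byte 4: read out[4]='B', append. Buffer now: "GBBBBBB"
  byte 5: read out[5]='B', append. Buffer now: "GBBBBBBB"

Answer: BBBBB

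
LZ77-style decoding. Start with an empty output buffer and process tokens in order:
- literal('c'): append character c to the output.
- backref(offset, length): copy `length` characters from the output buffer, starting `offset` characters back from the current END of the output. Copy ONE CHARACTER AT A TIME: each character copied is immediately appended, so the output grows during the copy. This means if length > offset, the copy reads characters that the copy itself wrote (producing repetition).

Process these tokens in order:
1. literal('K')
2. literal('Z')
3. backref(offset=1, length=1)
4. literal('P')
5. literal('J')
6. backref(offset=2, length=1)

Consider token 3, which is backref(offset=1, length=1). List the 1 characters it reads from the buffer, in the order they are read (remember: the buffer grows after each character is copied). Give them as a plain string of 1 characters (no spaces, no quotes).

Answer: Z

Derivation:
Token 1: literal('K'). Output: "K"
Token 2: literal('Z'). Output: "KZ"
Token 3: backref(off=1, len=1). Buffer before: "KZ" (len 2)
  byte 1: read out[1]='Z', append. Buffer now: "KZZ"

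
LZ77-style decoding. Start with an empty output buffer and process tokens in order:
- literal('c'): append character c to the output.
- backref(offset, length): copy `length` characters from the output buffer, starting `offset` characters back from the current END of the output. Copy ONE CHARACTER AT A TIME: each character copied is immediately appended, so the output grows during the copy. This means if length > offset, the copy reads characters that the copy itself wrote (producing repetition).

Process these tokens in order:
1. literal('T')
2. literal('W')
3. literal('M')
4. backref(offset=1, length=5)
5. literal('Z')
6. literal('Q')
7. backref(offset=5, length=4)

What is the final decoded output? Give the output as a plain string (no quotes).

Answer: TWMMMMMMZQMMMZ

Derivation:
Token 1: literal('T'). Output: "T"
Token 2: literal('W'). Output: "TW"
Token 3: literal('M'). Output: "TWM"
Token 4: backref(off=1, len=5) (overlapping!). Copied 'MMMMM' from pos 2. Output: "TWMMMMMM"
Token 5: literal('Z'). Output: "TWMMMMMMZ"
Token 6: literal('Q'). Output: "TWMMMMMMZQ"
Token 7: backref(off=5, len=4). Copied 'MMMZ' from pos 5. Output: "TWMMMMMMZQMMMZ"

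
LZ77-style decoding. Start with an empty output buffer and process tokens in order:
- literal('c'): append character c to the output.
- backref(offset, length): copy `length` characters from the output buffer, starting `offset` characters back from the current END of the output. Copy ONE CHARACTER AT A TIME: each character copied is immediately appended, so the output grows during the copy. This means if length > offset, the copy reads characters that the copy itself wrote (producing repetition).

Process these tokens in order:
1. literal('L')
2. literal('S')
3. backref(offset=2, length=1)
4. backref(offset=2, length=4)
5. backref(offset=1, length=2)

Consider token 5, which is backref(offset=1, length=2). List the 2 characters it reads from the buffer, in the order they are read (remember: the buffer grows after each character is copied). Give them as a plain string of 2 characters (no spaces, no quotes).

Token 1: literal('L'). Output: "L"
Token 2: literal('S'). Output: "LS"
Token 3: backref(off=2, len=1). Copied 'L' from pos 0. Output: "LSL"
Token 4: backref(off=2, len=4) (overlapping!). Copied 'SLSL' from pos 1. Output: "LSLSLSL"
Token 5: backref(off=1, len=2). Buffer before: "LSLSLSL" (len 7)
  byte 1: read out[6]='L', append. Buffer now: "LSLSLSLL"
  byte 2: read out[7]='L', append. Buffer now: "LSLSLSLLL"

Answer: LL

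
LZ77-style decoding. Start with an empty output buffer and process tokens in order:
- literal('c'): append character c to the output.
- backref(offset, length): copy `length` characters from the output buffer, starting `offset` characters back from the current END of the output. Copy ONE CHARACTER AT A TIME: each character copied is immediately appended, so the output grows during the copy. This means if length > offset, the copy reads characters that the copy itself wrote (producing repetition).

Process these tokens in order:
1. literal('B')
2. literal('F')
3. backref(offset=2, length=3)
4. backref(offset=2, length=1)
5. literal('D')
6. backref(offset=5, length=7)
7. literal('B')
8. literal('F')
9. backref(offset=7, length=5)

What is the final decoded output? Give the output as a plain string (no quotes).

Answer: BFBFBFDBFBFDBFBFBFDBF

Derivation:
Token 1: literal('B'). Output: "B"
Token 2: literal('F'). Output: "BF"
Token 3: backref(off=2, len=3) (overlapping!). Copied 'BFB' from pos 0. Output: "BFBFB"
Token 4: backref(off=2, len=1). Copied 'F' from pos 3. Output: "BFBFBF"
Token 5: literal('D'). Output: "BFBFBFD"
Token 6: backref(off=5, len=7) (overlapping!). Copied 'BFBFDBF' from pos 2. Output: "BFBFBFDBFBFDBF"
Token 7: literal('B'). Output: "BFBFBFDBFBFDBFB"
Token 8: literal('F'). Output: "BFBFBFDBFBFDBFBF"
Token 9: backref(off=7, len=5). Copied 'BFDBF' from pos 9. Output: "BFBFBFDBFBFDBFBFBFDBF"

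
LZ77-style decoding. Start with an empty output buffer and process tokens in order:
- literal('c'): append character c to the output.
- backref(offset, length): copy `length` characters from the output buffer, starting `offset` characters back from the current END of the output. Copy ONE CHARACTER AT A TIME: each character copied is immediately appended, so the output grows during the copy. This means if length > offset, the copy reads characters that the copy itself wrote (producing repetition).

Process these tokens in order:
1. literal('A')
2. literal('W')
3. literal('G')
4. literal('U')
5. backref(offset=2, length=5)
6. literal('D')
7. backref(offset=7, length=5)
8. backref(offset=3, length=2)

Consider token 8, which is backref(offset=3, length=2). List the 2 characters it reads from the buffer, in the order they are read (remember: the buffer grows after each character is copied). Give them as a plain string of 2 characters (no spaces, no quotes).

Token 1: literal('A'). Output: "A"
Token 2: literal('W'). Output: "AW"
Token 3: literal('G'). Output: "AWG"
Token 4: literal('U'). Output: "AWGU"
Token 5: backref(off=2, len=5) (overlapping!). Copied 'GUGUG' from pos 2. Output: "AWGUGUGUG"
Token 6: literal('D'). Output: "AWGUGUGUGD"
Token 7: backref(off=7, len=5). Copied 'UGUGU' from pos 3. Output: "AWGUGUGUGDUGUGU"
Token 8: backref(off=3, len=2). Buffer before: "AWGUGUGUGDUGUGU" (len 15)
  byte 1: read out[12]='U', append. Buffer now: "AWGUGUGUGDUGUGUU"
  byte 2: read out[13]='G', append. Buffer now: "AWGUGUGUGDUGUGUUG"

Answer: UG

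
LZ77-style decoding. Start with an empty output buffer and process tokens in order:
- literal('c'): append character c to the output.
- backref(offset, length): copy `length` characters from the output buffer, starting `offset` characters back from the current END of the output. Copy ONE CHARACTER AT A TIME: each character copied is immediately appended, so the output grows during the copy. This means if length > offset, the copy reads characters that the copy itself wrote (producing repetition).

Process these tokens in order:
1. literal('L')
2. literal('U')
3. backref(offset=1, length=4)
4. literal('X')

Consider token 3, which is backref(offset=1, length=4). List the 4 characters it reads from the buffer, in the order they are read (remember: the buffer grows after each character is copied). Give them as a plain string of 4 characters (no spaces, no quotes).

Answer: UUUU

Derivation:
Token 1: literal('L'). Output: "L"
Token 2: literal('U'). Output: "LU"
Token 3: backref(off=1, len=4). Buffer before: "LU" (len 2)
  byte 1: read out[1]='U', append. Buffer now: "LUU"
  byte 2: read out[2]='U', append. Buffer now: "LUUU"
  byte 3: read out[3]='U', append. Buffer now: "LUUUU"
  byte 4: read out[4]='U', append. Buffer now: "LUUUUU"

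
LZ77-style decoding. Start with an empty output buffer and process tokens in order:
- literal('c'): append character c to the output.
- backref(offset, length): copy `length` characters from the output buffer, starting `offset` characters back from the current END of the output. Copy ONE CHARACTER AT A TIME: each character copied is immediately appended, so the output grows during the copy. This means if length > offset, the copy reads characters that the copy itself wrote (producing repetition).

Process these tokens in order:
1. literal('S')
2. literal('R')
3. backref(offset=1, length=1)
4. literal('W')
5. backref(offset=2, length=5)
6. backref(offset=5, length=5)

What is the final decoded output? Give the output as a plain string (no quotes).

Token 1: literal('S'). Output: "S"
Token 2: literal('R'). Output: "SR"
Token 3: backref(off=1, len=1). Copied 'R' from pos 1. Output: "SRR"
Token 4: literal('W'). Output: "SRRW"
Token 5: backref(off=2, len=5) (overlapping!). Copied 'RWRWR' from pos 2. Output: "SRRWRWRWR"
Token 6: backref(off=5, len=5). Copied 'RWRWR' from pos 4. Output: "SRRWRWRWRRWRWR"

Answer: SRRWRWRWRRWRWR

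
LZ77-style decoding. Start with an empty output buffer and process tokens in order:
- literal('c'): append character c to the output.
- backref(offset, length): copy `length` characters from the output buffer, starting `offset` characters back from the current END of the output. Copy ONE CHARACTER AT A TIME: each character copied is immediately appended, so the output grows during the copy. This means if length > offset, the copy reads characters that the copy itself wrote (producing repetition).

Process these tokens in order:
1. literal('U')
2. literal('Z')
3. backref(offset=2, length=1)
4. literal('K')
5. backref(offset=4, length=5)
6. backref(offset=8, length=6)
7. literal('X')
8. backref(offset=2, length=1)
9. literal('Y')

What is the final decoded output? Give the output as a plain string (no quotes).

Answer: UZUKUZUKUZUKUZUXUY

Derivation:
Token 1: literal('U'). Output: "U"
Token 2: literal('Z'). Output: "UZ"
Token 3: backref(off=2, len=1). Copied 'U' from pos 0. Output: "UZU"
Token 4: literal('K'). Output: "UZUK"
Token 5: backref(off=4, len=5) (overlapping!). Copied 'UZUKU' from pos 0. Output: "UZUKUZUKU"
Token 6: backref(off=8, len=6). Copied 'ZUKUZU' from pos 1. Output: "UZUKUZUKUZUKUZU"
Token 7: literal('X'). Output: "UZUKUZUKUZUKUZUX"
Token 8: backref(off=2, len=1). Copied 'U' from pos 14. Output: "UZUKUZUKUZUKUZUXU"
Token 9: literal('Y'). Output: "UZUKUZUKUZUKUZUXUY"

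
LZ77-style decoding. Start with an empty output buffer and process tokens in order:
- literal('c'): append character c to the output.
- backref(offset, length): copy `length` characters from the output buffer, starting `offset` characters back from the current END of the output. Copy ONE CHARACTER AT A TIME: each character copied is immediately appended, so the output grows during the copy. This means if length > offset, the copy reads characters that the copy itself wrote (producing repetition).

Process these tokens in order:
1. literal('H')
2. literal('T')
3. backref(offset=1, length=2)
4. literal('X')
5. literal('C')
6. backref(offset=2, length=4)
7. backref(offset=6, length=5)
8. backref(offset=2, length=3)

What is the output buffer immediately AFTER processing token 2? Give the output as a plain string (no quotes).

Answer: HT

Derivation:
Token 1: literal('H'). Output: "H"
Token 2: literal('T'). Output: "HT"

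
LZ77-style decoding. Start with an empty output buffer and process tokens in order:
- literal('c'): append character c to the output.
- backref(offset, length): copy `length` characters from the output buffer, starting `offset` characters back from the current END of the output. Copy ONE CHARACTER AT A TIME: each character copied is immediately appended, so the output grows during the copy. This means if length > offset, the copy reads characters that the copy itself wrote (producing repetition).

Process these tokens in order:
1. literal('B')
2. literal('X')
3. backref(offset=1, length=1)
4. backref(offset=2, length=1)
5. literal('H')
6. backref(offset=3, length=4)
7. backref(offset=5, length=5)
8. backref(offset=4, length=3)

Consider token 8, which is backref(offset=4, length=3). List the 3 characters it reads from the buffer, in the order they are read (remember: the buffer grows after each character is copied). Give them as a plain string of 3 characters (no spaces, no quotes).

Answer: XXH

Derivation:
Token 1: literal('B'). Output: "B"
Token 2: literal('X'). Output: "BX"
Token 3: backref(off=1, len=1). Copied 'X' from pos 1. Output: "BXX"
Token 4: backref(off=2, len=1). Copied 'X' from pos 1. Output: "BXXX"
Token 5: literal('H'). Output: "BXXXH"
Token 6: backref(off=3, len=4) (overlapping!). Copied 'XXHX' from pos 2. Output: "BXXXHXXHX"
Token 7: backref(off=5, len=5). Copied 'HXXHX' from pos 4. Output: "BXXXHXXHXHXXHX"
Token 8: backref(off=4, len=3). Buffer before: "BXXXHXXHXHXXHX" (len 14)
  byte 1: read out[10]='X', append. Buffer now: "BXXXHXXHXHXXHXX"
  byte 2: read out[11]='X', append. Buffer now: "BXXXHXXHXHXXHXXX"
  byte 3: read out[12]='H', append. Buffer now: "BXXXHXXHXHXXHXXXH"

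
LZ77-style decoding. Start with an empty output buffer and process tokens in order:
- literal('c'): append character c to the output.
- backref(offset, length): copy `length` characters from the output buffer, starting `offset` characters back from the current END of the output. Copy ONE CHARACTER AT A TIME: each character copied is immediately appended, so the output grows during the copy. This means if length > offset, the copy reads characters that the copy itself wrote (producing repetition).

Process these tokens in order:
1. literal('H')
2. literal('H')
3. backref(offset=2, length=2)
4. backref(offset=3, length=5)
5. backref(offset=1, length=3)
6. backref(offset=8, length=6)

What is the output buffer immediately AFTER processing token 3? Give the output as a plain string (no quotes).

Answer: HHHH

Derivation:
Token 1: literal('H'). Output: "H"
Token 2: literal('H'). Output: "HH"
Token 3: backref(off=2, len=2). Copied 'HH' from pos 0. Output: "HHHH"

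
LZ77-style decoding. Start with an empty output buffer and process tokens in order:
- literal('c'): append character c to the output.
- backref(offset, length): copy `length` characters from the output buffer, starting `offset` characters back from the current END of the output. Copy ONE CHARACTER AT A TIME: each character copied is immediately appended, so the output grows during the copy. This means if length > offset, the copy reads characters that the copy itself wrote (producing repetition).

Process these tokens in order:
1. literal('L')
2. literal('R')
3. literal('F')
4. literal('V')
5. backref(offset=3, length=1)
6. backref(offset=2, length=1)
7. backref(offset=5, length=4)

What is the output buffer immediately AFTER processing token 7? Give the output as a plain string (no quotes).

Token 1: literal('L'). Output: "L"
Token 2: literal('R'). Output: "LR"
Token 3: literal('F'). Output: "LRF"
Token 4: literal('V'). Output: "LRFV"
Token 5: backref(off=3, len=1). Copied 'R' from pos 1. Output: "LRFVR"
Token 6: backref(off=2, len=1). Copied 'V' from pos 3. Output: "LRFVRV"
Token 7: backref(off=5, len=4). Copied 'RFVR' from pos 1. Output: "LRFVRVRFVR"

Answer: LRFVRVRFVR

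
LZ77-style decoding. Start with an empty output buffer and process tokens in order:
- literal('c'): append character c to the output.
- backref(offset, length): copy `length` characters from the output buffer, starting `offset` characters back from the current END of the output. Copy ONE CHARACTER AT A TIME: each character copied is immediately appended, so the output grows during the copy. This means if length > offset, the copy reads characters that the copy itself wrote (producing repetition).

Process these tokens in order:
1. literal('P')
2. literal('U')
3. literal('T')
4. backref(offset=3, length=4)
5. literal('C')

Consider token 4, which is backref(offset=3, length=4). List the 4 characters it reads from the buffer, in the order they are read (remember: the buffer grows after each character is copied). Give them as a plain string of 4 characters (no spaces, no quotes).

Token 1: literal('P'). Output: "P"
Token 2: literal('U'). Output: "PU"
Token 3: literal('T'). Output: "PUT"
Token 4: backref(off=3, len=4). Buffer before: "PUT" (len 3)
  byte 1: read out[0]='P', append. Buffer now: "PUTP"
  byte 2: read out[1]='U', append. Buffer now: "PUTPU"
  byte 3: read out[2]='T', append. Buffer now: "PUTPUT"
  byte 4: read out[3]='P', append. Buffer now: "PUTPUTP"

Answer: PUTP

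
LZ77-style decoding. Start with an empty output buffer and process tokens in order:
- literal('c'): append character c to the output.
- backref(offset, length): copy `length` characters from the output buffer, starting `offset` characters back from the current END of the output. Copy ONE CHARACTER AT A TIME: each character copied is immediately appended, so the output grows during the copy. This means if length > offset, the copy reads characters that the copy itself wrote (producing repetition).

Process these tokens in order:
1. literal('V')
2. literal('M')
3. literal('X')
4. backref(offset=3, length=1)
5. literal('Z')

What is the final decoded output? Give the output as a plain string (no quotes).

Answer: VMXVZ

Derivation:
Token 1: literal('V'). Output: "V"
Token 2: literal('M'). Output: "VM"
Token 3: literal('X'). Output: "VMX"
Token 4: backref(off=3, len=1). Copied 'V' from pos 0. Output: "VMXV"
Token 5: literal('Z'). Output: "VMXVZ"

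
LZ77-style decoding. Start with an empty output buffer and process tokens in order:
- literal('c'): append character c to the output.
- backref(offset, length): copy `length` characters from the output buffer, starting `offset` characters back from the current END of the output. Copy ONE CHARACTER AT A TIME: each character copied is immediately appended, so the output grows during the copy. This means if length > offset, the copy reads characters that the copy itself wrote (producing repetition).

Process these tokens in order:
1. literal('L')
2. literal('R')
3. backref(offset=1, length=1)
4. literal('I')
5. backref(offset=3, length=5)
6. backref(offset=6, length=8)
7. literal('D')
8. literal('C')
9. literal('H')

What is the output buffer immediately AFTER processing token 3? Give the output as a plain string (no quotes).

Token 1: literal('L'). Output: "L"
Token 2: literal('R'). Output: "LR"
Token 3: backref(off=1, len=1). Copied 'R' from pos 1. Output: "LRR"

Answer: LRR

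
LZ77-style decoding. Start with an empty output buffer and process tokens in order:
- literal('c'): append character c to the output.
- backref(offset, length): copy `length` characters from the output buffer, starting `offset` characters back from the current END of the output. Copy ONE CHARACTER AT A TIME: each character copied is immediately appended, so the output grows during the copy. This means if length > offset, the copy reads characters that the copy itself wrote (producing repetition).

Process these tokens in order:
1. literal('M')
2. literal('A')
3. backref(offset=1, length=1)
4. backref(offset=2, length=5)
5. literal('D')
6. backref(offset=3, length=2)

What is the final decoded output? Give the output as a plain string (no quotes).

Token 1: literal('M'). Output: "M"
Token 2: literal('A'). Output: "MA"
Token 3: backref(off=1, len=1). Copied 'A' from pos 1. Output: "MAA"
Token 4: backref(off=2, len=5) (overlapping!). Copied 'AAAAA' from pos 1. Output: "MAAAAAAA"
Token 5: literal('D'). Output: "MAAAAAAAD"
Token 6: backref(off=3, len=2). Copied 'AA' from pos 6. Output: "MAAAAAAADAA"

Answer: MAAAAAAADAA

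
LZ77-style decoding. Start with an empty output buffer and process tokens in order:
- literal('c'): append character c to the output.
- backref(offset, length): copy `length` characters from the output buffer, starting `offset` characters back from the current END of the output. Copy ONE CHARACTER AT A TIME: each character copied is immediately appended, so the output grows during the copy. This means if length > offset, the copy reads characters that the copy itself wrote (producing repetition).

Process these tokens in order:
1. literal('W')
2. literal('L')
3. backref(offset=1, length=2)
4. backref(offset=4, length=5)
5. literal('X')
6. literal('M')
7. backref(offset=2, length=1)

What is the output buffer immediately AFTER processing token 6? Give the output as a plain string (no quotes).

Token 1: literal('W'). Output: "W"
Token 2: literal('L'). Output: "WL"
Token 3: backref(off=1, len=2) (overlapping!). Copied 'LL' from pos 1. Output: "WLLL"
Token 4: backref(off=4, len=5) (overlapping!). Copied 'WLLLW' from pos 0. Output: "WLLLWLLLW"
Token 5: literal('X'). Output: "WLLLWLLLWX"
Token 6: literal('M'). Output: "WLLLWLLLWXM"

Answer: WLLLWLLLWXM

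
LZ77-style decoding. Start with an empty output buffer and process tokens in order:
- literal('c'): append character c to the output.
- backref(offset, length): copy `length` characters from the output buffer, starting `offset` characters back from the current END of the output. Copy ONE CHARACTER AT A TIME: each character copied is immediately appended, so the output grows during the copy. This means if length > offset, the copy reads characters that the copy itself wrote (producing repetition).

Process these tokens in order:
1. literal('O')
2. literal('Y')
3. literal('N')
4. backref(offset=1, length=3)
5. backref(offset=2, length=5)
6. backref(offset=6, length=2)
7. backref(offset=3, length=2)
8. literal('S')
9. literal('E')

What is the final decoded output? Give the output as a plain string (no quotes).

Token 1: literal('O'). Output: "O"
Token 2: literal('Y'). Output: "OY"
Token 3: literal('N'). Output: "OYN"
Token 4: backref(off=1, len=3) (overlapping!). Copied 'NNN' from pos 2. Output: "OYNNNN"
Token 5: backref(off=2, len=5) (overlapping!). Copied 'NNNNN' from pos 4. Output: "OYNNNNNNNNN"
Token 6: backref(off=6, len=2). Copied 'NN' from pos 5. Output: "OYNNNNNNNNNNN"
Token 7: backref(off=3, len=2). Copied 'NN' from pos 10. Output: "OYNNNNNNNNNNNNN"
Token 8: literal('S'). Output: "OYNNNNNNNNNNNNNS"
Token 9: literal('E'). Output: "OYNNNNNNNNNNNNNSE"

Answer: OYNNNNNNNNNNNNNSE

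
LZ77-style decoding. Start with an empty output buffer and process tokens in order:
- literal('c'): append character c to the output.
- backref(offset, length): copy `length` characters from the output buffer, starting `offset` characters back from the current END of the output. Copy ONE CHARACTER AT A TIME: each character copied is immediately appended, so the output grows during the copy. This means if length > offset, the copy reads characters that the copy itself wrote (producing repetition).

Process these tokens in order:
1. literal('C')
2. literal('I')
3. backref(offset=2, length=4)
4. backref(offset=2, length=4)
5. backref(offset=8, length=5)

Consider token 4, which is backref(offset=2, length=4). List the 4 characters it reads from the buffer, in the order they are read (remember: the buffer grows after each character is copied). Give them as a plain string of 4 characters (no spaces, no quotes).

Answer: CICI

Derivation:
Token 1: literal('C'). Output: "C"
Token 2: literal('I'). Output: "CI"
Token 3: backref(off=2, len=4) (overlapping!). Copied 'CICI' from pos 0. Output: "CICICI"
Token 4: backref(off=2, len=4). Buffer before: "CICICI" (len 6)
  byte 1: read out[4]='C', append. Buffer now: "CICICIC"
  byte 2: read out[5]='I', append. Buffer now: "CICICICI"
  byte 3: read out[6]='C', append. Buffer now: "CICICICIC"
  byte 4: read out[7]='I', append. Buffer now: "CICICICICI"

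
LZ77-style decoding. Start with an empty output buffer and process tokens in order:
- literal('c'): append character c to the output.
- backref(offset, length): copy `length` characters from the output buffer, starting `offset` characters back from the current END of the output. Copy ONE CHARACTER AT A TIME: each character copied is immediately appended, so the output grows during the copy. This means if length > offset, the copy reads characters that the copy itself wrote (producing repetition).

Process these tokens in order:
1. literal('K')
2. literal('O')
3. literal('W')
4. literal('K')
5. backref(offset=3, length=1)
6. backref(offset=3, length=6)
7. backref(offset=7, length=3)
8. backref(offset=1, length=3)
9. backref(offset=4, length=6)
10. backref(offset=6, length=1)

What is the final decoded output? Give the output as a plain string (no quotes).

Answer: KOWKOWKOWKOOWKKKKKKKKKKK

Derivation:
Token 1: literal('K'). Output: "K"
Token 2: literal('O'). Output: "KO"
Token 3: literal('W'). Output: "KOW"
Token 4: literal('K'). Output: "KOWK"
Token 5: backref(off=3, len=1). Copied 'O' from pos 1. Output: "KOWKO"
Token 6: backref(off=3, len=6) (overlapping!). Copied 'WKOWKO' from pos 2. Output: "KOWKOWKOWKO"
Token 7: backref(off=7, len=3). Copied 'OWK' from pos 4. Output: "KOWKOWKOWKOOWK"
Token 8: backref(off=1, len=3) (overlapping!). Copied 'KKK' from pos 13. Output: "KOWKOWKOWKOOWKKKK"
Token 9: backref(off=4, len=6) (overlapping!). Copied 'KKKKKK' from pos 13. Output: "KOWKOWKOWKOOWKKKKKKKKKK"
Token 10: backref(off=6, len=1). Copied 'K' from pos 17. Output: "KOWKOWKOWKOOWKKKKKKKKKKK"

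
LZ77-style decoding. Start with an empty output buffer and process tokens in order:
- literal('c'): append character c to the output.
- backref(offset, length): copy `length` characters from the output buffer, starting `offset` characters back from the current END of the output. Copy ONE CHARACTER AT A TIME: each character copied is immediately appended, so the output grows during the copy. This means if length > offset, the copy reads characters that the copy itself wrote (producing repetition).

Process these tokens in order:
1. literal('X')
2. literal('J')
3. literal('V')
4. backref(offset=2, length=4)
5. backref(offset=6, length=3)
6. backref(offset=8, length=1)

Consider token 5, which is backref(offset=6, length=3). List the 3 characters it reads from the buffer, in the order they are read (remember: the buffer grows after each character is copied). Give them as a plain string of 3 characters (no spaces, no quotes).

Token 1: literal('X'). Output: "X"
Token 2: literal('J'). Output: "XJ"
Token 3: literal('V'). Output: "XJV"
Token 4: backref(off=2, len=4) (overlapping!). Copied 'JVJV' from pos 1. Output: "XJVJVJV"
Token 5: backref(off=6, len=3). Buffer before: "XJVJVJV" (len 7)
  byte 1: read out[1]='J', append. Buffer now: "XJVJVJVJ"
  byte 2: read out[2]='V', append. Buffer now: "XJVJVJVJV"
  byte 3: read out[3]='J', append. Buffer now: "XJVJVJVJVJ"

Answer: JVJ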